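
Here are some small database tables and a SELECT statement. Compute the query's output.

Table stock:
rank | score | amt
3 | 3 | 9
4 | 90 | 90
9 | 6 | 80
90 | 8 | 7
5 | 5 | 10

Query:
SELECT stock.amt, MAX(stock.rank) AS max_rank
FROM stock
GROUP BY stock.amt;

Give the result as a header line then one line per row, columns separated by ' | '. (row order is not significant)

== RESULT ==
stock.amt | max_rank
9 | 3
90 | 4
80 | 9
7 | 90
10 | 5

Derivation:
After GROUP BY (5 rows):
stock.amt | max_rank
9 | 3
90 | 4
80 | 9
7 | 90
10 | 5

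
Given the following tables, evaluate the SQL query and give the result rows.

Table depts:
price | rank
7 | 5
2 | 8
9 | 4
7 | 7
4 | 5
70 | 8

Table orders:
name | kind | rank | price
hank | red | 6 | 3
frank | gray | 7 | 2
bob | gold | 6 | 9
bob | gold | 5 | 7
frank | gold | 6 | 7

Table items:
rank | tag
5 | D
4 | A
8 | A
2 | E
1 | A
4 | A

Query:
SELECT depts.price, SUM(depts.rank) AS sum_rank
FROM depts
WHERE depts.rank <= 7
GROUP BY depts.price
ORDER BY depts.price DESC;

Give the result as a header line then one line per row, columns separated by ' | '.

After WHERE (4 rows):
depts.price | depts.rank
7 | 5
9 | 4
7 | 7
4 | 5
After GROUP BY (3 rows):
depts.price | sum_rank
7 | 12
9 | 4
4 | 5
After ORDER BY (3 rows):
depts.price | sum_rank
9 | 4
7 | 12
4 | 5

== RESULT ==
depts.price | sum_rank
9 | 4
7 | 12
4 | 5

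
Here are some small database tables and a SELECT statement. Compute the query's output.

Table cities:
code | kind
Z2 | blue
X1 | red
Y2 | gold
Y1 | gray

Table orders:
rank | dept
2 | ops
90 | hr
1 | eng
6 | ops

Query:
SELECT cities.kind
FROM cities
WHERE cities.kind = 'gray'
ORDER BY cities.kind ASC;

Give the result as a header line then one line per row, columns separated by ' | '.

== RESULT ==
cities.kind
gray

Derivation:
After WHERE (1 rows):
cities.code | cities.kind
Y1 | gray
After SELECT (1 rows):
cities.kind
gray
After ORDER BY (1 rows):
cities.kind
gray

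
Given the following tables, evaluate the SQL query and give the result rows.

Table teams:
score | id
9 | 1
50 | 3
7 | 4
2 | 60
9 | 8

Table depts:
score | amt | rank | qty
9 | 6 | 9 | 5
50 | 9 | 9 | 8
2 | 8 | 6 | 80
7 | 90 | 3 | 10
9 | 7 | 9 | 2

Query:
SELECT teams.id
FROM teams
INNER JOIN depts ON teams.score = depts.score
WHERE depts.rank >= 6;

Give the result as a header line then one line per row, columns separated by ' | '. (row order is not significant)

== RESULT ==
teams.id
1
1
3
60
8
8

Derivation:
After JOIN depts (7 rows):
teams.score | teams.id | depts.score | depts.amt | depts.rank | depts.qty
9 | 1 | 9 | 6 | 9 | 5
9 | 1 | 9 | 7 | 9 | 2
50 | 3 | 50 | 9 | 9 | 8
7 | 4 | 7 | 90 | 3 | 10
2 | 60 | 2 | 8 | 6 | 80
9 | 8 | 9 | 6 | 9 | 5
9 | 8 | 9 | 7 | 9 | 2
After WHERE (6 rows):
teams.score | teams.id | depts.score | depts.amt | depts.rank | depts.qty
9 | 1 | 9 | 6 | 9 | 5
9 | 1 | 9 | 7 | 9 | 2
50 | 3 | 50 | 9 | 9 | 8
2 | 60 | 2 | 8 | 6 | 80
9 | 8 | 9 | 6 | 9 | 5
9 | 8 | 9 | 7 | 9 | 2
After SELECT (6 rows):
teams.id
1
1
3
60
8
8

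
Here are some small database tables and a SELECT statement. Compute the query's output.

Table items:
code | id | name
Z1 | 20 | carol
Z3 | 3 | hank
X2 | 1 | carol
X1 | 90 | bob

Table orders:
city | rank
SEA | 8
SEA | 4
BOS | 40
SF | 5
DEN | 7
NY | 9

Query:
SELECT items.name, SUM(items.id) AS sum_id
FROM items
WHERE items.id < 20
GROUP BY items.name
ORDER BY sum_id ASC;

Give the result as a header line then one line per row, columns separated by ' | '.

After WHERE (2 rows):
items.code | items.id | items.name
Z3 | 3 | hank
X2 | 1 | carol
After GROUP BY (2 rows):
items.name | sum_id
hank | 3
carol | 1
After ORDER BY (2 rows):
items.name | sum_id
carol | 1
hank | 3

== RESULT ==
items.name | sum_id
carol | 1
hank | 3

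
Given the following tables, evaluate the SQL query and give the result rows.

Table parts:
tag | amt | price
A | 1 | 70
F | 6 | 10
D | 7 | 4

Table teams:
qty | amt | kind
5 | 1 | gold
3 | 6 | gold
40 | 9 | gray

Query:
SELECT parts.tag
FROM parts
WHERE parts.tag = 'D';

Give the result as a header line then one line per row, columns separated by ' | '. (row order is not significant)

== RESULT ==
parts.tag
D

Derivation:
After WHERE (1 rows):
parts.tag | parts.amt | parts.price
D | 7 | 4
After SELECT (1 rows):
parts.tag
D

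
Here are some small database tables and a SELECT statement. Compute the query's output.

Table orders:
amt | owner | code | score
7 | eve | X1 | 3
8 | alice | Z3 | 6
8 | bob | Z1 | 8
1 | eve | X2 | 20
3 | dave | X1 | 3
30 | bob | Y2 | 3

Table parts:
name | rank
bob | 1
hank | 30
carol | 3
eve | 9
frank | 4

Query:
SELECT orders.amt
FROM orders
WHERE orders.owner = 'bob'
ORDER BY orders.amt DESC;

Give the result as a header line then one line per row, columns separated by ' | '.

After WHERE (2 rows):
orders.amt | orders.owner | orders.code | orders.score
8 | bob | Z1 | 8
30 | bob | Y2 | 3
After SELECT (2 rows):
orders.amt
8
30
After ORDER BY (2 rows):
orders.amt
30
8

== RESULT ==
orders.amt
30
8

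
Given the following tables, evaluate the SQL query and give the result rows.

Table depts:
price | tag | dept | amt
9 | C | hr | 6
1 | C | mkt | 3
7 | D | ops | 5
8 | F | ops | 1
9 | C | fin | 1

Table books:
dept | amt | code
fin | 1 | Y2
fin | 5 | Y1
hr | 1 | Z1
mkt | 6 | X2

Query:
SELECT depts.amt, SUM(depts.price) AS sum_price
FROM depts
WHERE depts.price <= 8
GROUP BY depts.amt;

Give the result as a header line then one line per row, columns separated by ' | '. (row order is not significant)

After WHERE (3 rows):
depts.price | depts.tag | depts.dept | depts.amt
1 | C | mkt | 3
7 | D | ops | 5
8 | F | ops | 1
After GROUP BY (3 rows):
depts.amt | sum_price
3 | 1
5 | 7
1 | 8

== RESULT ==
depts.amt | sum_price
3 | 1
5 | 7
1 | 8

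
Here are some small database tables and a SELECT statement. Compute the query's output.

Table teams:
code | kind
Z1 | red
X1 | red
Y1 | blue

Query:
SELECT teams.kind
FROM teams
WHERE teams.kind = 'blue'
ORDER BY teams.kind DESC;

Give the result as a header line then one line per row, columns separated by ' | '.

After WHERE (1 rows):
teams.code | teams.kind
Y1 | blue
After SELECT (1 rows):
teams.kind
blue
After ORDER BY (1 rows):
teams.kind
blue

== RESULT ==
teams.kind
blue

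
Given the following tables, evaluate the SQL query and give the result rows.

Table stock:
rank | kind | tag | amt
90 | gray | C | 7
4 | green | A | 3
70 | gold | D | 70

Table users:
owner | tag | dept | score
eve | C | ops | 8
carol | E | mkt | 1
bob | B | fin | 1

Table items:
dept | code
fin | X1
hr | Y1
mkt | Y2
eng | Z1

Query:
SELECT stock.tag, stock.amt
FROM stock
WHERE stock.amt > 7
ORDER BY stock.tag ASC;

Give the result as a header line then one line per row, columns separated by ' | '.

After WHERE (1 rows):
stock.rank | stock.kind | stock.tag | stock.amt
70 | gold | D | 70
After SELECT (1 rows):
stock.tag | stock.amt
D | 70
After ORDER BY (1 rows):
stock.tag | stock.amt
D | 70

== RESULT ==
stock.tag | stock.amt
D | 70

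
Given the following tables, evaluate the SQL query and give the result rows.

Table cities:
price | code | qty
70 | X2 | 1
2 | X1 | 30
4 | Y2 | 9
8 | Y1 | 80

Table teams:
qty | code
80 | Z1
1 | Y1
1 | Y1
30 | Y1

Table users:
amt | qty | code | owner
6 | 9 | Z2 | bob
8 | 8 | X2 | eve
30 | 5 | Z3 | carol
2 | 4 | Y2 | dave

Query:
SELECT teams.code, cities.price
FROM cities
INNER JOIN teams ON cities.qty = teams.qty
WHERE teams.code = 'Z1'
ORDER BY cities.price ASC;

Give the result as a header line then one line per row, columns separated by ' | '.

== RESULT ==
teams.code | cities.price
Z1 | 8

Derivation:
After JOIN teams (4 rows):
cities.price | cities.code | cities.qty | teams.qty | teams.code
70 | X2 | 1 | 1 | Y1
70 | X2 | 1 | 1 | Y1
2 | X1 | 30 | 30 | Y1
8 | Y1 | 80 | 80 | Z1
After WHERE (1 rows):
cities.price | cities.code | cities.qty | teams.qty | teams.code
8 | Y1 | 80 | 80 | Z1
After SELECT (1 rows):
teams.code | cities.price
Z1 | 8
After ORDER BY (1 rows):
teams.code | cities.price
Z1 | 8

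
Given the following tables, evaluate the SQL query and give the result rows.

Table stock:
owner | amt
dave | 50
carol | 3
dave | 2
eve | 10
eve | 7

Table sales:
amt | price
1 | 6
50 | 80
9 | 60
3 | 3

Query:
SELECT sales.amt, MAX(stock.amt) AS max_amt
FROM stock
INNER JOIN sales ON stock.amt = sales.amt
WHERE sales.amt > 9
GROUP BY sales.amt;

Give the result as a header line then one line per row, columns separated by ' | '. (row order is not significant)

== RESULT ==
sales.amt | max_amt
50 | 50

Derivation:
After JOIN sales (2 rows):
stock.owner | stock.amt | sales.amt | sales.price
dave | 50 | 50 | 80
carol | 3 | 3 | 3
After WHERE (1 rows):
stock.owner | stock.amt | sales.amt | sales.price
dave | 50 | 50 | 80
After GROUP BY (1 rows):
sales.amt | max_amt
50 | 50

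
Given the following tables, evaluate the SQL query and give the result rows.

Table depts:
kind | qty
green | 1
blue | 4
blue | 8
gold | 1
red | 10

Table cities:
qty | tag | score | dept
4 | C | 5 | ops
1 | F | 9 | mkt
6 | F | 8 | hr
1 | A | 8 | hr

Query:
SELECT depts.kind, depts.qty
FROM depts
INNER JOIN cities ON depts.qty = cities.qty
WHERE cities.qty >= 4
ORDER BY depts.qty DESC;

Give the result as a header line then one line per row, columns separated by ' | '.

After JOIN cities (5 rows):
depts.kind | depts.qty | cities.qty | cities.tag | cities.score | cities.dept
green | 1 | 1 | F | 9 | mkt
green | 1 | 1 | A | 8 | hr
blue | 4 | 4 | C | 5 | ops
gold | 1 | 1 | F | 9 | mkt
gold | 1 | 1 | A | 8 | hr
After WHERE (1 rows):
depts.kind | depts.qty | cities.qty | cities.tag | cities.score | cities.dept
blue | 4 | 4 | C | 5 | ops
After SELECT (1 rows):
depts.kind | depts.qty
blue | 4
After ORDER BY (1 rows):
depts.kind | depts.qty
blue | 4

== RESULT ==
depts.kind | depts.qty
blue | 4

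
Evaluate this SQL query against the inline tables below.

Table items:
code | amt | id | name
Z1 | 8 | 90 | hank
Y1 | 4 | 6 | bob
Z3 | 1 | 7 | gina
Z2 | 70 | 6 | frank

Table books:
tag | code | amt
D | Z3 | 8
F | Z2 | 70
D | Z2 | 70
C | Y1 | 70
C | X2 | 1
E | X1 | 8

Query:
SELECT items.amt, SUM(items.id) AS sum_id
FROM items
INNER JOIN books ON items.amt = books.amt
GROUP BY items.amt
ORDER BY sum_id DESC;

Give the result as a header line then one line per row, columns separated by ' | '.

After JOIN books (6 rows):
items.code | items.amt | items.id | items.name | books.tag | books.code | books.amt
Z1 | 8 | 90 | hank | D | Z3 | 8
Z1 | 8 | 90 | hank | E | X1 | 8
Z3 | 1 | 7 | gina | C | X2 | 1
Z2 | 70 | 6 | frank | F | Z2 | 70
Z2 | 70 | 6 | frank | D | Z2 | 70
Z2 | 70 | 6 | frank | C | Y1 | 70
After GROUP BY (3 rows):
items.amt | sum_id
8 | 180
1 | 7
70 | 18
After ORDER BY (3 rows):
items.amt | sum_id
8 | 180
70 | 18
1 | 7

== RESULT ==
items.amt | sum_id
8 | 180
70 | 18
1 | 7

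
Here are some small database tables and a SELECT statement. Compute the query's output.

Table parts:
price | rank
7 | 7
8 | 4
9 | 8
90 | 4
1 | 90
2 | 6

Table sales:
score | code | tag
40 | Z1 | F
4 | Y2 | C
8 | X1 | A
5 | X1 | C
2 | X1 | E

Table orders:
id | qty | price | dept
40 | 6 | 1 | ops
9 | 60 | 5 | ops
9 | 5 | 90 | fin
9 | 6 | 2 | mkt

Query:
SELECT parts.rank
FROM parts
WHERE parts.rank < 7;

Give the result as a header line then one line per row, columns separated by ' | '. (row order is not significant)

== RESULT ==
parts.rank
4
4
6

Derivation:
After WHERE (3 rows):
parts.price | parts.rank
8 | 4
90 | 4
2 | 6
After SELECT (3 rows):
parts.rank
4
4
6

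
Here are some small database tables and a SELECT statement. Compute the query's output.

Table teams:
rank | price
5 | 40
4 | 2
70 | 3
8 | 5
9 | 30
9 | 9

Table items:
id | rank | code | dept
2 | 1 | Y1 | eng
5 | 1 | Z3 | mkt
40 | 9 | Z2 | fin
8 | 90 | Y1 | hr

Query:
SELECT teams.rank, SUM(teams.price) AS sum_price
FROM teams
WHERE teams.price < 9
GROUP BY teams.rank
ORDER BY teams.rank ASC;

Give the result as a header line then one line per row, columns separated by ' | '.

After WHERE (3 rows):
teams.rank | teams.price
4 | 2
70 | 3
8 | 5
After GROUP BY (3 rows):
teams.rank | sum_price
4 | 2
70 | 3
8 | 5
After ORDER BY (3 rows):
teams.rank | sum_price
4 | 2
8 | 5
70 | 3

== RESULT ==
teams.rank | sum_price
4 | 2
8 | 5
70 | 3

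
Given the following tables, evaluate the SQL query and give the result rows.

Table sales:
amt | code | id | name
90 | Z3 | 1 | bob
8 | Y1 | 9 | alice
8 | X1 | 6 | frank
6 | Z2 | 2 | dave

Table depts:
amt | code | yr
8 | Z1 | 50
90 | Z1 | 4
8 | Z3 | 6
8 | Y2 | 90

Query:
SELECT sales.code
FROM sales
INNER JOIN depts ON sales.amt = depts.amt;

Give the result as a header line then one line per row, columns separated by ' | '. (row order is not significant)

== RESULT ==
sales.code
Z3
Y1
Y1
Y1
X1
X1
X1

Derivation:
After JOIN depts (7 rows):
sales.amt | sales.code | sales.id | sales.name | depts.amt | depts.code | depts.yr
90 | Z3 | 1 | bob | 90 | Z1 | 4
8 | Y1 | 9 | alice | 8 | Z1 | 50
8 | Y1 | 9 | alice | 8 | Z3 | 6
8 | Y1 | 9 | alice | 8 | Y2 | 90
8 | X1 | 6 | frank | 8 | Z1 | 50
8 | X1 | 6 | frank | 8 | Z3 | 6
8 | X1 | 6 | frank | 8 | Y2 | 90
After SELECT (7 rows):
sales.code
Z3
Y1
Y1
Y1
X1
X1
X1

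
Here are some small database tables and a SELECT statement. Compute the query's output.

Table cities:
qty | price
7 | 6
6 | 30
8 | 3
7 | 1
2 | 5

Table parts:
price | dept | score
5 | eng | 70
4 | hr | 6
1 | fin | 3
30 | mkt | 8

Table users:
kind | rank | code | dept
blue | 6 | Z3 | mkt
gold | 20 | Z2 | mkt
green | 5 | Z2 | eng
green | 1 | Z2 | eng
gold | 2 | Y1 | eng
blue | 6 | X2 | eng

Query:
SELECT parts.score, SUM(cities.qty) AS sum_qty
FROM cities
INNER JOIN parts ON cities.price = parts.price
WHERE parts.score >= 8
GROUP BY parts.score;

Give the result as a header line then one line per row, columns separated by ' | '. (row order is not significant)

== RESULT ==
parts.score | sum_qty
8 | 6
70 | 2

Derivation:
After JOIN parts (3 rows):
cities.qty | cities.price | parts.price | parts.dept | parts.score
6 | 30 | 30 | mkt | 8
7 | 1 | 1 | fin | 3
2 | 5 | 5 | eng | 70
After WHERE (2 rows):
cities.qty | cities.price | parts.price | parts.dept | parts.score
6 | 30 | 30 | mkt | 8
2 | 5 | 5 | eng | 70
After GROUP BY (2 rows):
parts.score | sum_qty
8 | 6
70 | 2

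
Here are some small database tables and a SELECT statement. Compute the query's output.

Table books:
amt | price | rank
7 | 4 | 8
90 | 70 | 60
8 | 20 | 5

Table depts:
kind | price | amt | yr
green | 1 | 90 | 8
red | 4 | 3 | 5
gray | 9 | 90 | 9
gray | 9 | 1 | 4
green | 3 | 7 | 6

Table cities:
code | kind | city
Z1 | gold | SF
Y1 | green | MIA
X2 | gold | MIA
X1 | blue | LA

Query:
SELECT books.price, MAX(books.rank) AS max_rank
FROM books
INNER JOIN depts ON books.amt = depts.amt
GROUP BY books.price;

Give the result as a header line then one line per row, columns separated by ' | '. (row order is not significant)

After JOIN depts (3 rows):
books.amt | books.price | books.rank | depts.kind | depts.price | depts.amt | depts.yr
7 | 4 | 8 | green | 3 | 7 | 6
90 | 70 | 60 | green | 1 | 90 | 8
90 | 70 | 60 | gray | 9 | 90 | 9
After GROUP BY (2 rows):
books.price | max_rank
4 | 8
70 | 60

== RESULT ==
books.price | max_rank
4 | 8
70 | 60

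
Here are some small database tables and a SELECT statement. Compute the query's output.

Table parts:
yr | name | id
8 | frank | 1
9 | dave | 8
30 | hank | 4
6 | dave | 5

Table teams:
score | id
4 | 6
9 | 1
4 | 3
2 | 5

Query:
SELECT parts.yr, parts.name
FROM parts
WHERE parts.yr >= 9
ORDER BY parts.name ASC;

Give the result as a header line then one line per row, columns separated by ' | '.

After WHERE (2 rows):
parts.yr | parts.name | parts.id
9 | dave | 8
30 | hank | 4
After SELECT (2 rows):
parts.yr | parts.name
9 | dave
30 | hank
After ORDER BY (2 rows):
parts.yr | parts.name
9 | dave
30 | hank

== RESULT ==
parts.yr | parts.name
9 | dave
30 | hank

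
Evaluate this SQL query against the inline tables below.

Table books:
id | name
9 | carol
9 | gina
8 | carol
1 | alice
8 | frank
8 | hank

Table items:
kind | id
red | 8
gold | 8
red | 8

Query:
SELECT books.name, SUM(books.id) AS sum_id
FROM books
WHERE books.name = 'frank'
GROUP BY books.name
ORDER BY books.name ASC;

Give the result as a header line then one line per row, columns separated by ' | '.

== RESULT ==
books.name | sum_id
frank | 8

Derivation:
After WHERE (1 rows):
books.id | books.name
8 | frank
After GROUP BY (1 rows):
books.name | sum_id
frank | 8
After ORDER BY (1 rows):
books.name | sum_id
frank | 8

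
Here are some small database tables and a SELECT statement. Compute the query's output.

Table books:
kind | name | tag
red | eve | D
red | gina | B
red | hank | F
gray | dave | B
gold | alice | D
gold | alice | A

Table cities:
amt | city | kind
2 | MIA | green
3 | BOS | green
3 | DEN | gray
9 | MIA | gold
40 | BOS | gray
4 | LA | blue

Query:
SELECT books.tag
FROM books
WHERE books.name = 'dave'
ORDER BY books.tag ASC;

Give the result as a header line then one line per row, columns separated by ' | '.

== RESULT ==
books.tag
B

Derivation:
After WHERE (1 rows):
books.kind | books.name | books.tag
gray | dave | B
After SELECT (1 rows):
books.tag
B
After ORDER BY (1 rows):
books.tag
B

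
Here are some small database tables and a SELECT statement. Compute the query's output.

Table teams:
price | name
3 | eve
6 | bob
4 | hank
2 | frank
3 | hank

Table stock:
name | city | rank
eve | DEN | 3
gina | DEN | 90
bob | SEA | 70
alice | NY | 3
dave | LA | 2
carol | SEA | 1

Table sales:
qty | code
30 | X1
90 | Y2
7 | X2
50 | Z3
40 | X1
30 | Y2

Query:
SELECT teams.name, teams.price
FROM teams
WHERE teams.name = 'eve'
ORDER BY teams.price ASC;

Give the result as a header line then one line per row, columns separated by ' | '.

After WHERE (1 rows):
teams.price | teams.name
3 | eve
After SELECT (1 rows):
teams.name | teams.price
eve | 3
After ORDER BY (1 rows):
teams.name | teams.price
eve | 3

== RESULT ==
teams.name | teams.price
eve | 3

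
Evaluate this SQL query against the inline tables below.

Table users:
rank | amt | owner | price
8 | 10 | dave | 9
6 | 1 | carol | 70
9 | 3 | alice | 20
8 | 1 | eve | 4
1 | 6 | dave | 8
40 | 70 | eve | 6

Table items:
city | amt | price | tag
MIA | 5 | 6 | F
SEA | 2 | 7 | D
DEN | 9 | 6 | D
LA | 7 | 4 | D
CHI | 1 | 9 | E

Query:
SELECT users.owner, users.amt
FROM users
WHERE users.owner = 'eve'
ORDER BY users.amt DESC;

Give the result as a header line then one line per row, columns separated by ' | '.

After WHERE (2 rows):
users.rank | users.amt | users.owner | users.price
8 | 1 | eve | 4
40 | 70 | eve | 6
After SELECT (2 rows):
users.owner | users.amt
eve | 1
eve | 70
After ORDER BY (2 rows):
users.owner | users.amt
eve | 70
eve | 1

== RESULT ==
users.owner | users.amt
eve | 70
eve | 1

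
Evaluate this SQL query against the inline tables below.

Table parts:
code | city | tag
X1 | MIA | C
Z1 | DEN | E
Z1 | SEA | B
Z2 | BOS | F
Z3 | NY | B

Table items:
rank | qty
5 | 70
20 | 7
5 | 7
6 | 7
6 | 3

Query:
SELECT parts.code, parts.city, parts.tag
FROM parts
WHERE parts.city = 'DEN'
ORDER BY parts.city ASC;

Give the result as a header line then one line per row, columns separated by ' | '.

== RESULT ==
parts.code | parts.city | parts.tag
Z1 | DEN | E

Derivation:
After WHERE (1 rows):
parts.code | parts.city | parts.tag
Z1 | DEN | E
After SELECT (1 rows):
parts.code | parts.city | parts.tag
Z1 | DEN | E
After ORDER BY (1 rows):
parts.code | parts.city | parts.tag
Z1 | DEN | E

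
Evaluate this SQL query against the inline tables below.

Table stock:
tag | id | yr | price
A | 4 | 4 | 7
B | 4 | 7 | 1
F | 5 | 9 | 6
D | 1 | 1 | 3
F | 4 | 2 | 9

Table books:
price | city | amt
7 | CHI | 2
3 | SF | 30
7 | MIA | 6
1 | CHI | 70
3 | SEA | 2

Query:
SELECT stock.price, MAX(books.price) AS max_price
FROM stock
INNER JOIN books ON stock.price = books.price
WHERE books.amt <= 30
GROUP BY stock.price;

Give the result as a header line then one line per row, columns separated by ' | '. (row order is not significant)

After JOIN books (5 rows):
stock.tag | stock.id | stock.yr | stock.price | books.price | books.city | books.amt
A | 4 | 4 | 7 | 7 | CHI | 2
A | 4 | 4 | 7 | 7 | MIA | 6
B | 4 | 7 | 1 | 1 | CHI | 70
D | 1 | 1 | 3 | 3 | SF | 30
D | 1 | 1 | 3 | 3 | SEA | 2
After WHERE (4 rows):
stock.tag | stock.id | stock.yr | stock.price | books.price | books.city | books.amt
A | 4 | 4 | 7 | 7 | CHI | 2
A | 4 | 4 | 7 | 7 | MIA | 6
D | 1 | 1 | 3 | 3 | SF | 30
D | 1 | 1 | 3 | 3 | SEA | 2
After GROUP BY (2 rows):
stock.price | max_price
7 | 7
3 | 3

== RESULT ==
stock.price | max_price
7 | 7
3 | 3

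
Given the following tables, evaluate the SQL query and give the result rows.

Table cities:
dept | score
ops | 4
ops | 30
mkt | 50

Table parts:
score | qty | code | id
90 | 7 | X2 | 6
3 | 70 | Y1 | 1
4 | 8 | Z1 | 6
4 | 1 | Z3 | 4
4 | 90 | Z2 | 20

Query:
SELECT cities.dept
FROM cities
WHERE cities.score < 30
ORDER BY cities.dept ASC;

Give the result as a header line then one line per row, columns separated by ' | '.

== RESULT ==
cities.dept
ops

Derivation:
After WHERE (1 rows):
cities.dept | cities.score
ops | 4
After SELECT (1 rows):
cities.dept
ops
After ORDER BY (1 rows):
cities.dept
ops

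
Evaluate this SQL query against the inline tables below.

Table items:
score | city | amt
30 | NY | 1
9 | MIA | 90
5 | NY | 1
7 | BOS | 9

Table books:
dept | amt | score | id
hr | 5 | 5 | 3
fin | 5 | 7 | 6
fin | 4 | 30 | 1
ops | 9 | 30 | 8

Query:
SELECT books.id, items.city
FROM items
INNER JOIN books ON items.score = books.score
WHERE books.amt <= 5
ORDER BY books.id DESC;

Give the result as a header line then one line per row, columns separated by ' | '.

== RESULT ==
books.id | items.city
6 | BOS
3 | NY
1 | NY

Derivation:
After JOIN books (4 rows):
items.score | items.city | items.amt | books.dept | books.amt | books.score | books.id
30 | NY | 1 | fin | 4 | 30 | 1
30 | NY | 1 | ops | 9 | 30 | 8
5 | NY | 1 | hr | 5 | 5 | 3
7 | BOS | 9 | fin | 5 | 7 | 6
After WHERE (3 rows):
items.score | items.city | items.amt | books.dept | books.amt | books.score | books.id
30 | NY | 1 | fin | 4 | 30 | 1
5 | NY | 1 | hr | 5 | 5 | 3
7 | BOS | 9 | fin | 5 | 7 | 6
After SELECT (3 rows):
books.id | items.city
1 | NY
3 | NY
6 | BOS
After ORDER BY (3 rows):
books.id | items.city
6 | BOS
3 | NY
1 | NY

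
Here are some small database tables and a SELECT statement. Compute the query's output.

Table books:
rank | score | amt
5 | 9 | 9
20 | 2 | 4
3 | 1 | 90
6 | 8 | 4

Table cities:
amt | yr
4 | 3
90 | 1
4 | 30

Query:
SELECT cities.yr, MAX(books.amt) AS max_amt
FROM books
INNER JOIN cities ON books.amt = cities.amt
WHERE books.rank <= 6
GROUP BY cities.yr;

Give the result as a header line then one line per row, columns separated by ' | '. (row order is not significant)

After JOIN cities (5 rows):
books.rank | books.score | books.amt | cities.amt | cities.yr
20 | 2 | 4 | 4 | 3
20 | 2 | 4 | 4 | 30
3 | 1 | 90 | 90 | 1
6 | 8 | 4 | 4 | 3
6 | 8 | 4 | 4 | 30
After WHERE (3 rows):
books.rank | books.score | books.amt | cities.amt | cities.yr
3 | 1 | 90 | 90 | 1
6 | 8 | 4 | 4 | 3
6 | 8 | 4 | 4 | 30
After GROUP BY (3 rows):
cities.yr | max_amt
1 | 90
3 | 4
30 | 4

== RESULT ==
cities.yr | max_amt
1 | 90
3 | 4
30 | 4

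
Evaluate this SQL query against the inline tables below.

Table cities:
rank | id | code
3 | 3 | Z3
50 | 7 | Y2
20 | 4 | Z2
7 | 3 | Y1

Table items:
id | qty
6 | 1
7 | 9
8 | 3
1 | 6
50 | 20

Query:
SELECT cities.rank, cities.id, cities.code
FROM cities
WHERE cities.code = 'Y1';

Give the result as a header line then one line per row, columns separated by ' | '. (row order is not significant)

After WHERE (1 rows):
cities.rank | cities.id | cities.code
7 | 3 | Y1
After SELECT (1 rows):
cities.rank | cities.id | cities.code
7 | 3 | Y1

== RESULT ==
cities.rank | cities.id | cities.code
7 | 3 | Y1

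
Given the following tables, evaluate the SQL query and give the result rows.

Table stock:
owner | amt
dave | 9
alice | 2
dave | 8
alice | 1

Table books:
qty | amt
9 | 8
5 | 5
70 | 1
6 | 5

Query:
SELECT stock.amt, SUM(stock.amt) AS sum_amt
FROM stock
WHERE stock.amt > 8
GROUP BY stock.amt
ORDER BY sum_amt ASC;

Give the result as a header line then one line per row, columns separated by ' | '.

== RESULT ==
stock.amt | sum_amt
9 | 9

Derivation:
After WHERE (1 rows):
stock.owner | stock.amt
dave | 9
After GROUP BY (1 rows):
stock.amt | sum_amt
9 | 9
After ORDER BY (1 rows):
stock.amt | sum_amt
9 | 9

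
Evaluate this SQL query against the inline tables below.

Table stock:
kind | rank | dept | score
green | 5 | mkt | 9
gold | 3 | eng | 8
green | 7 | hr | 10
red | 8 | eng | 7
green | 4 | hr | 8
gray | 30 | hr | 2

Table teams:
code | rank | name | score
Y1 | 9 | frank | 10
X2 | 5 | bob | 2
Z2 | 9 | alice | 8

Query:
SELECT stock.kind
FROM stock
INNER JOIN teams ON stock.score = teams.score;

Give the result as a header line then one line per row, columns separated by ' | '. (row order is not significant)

After JOIN teams (4 rows):
stock.kind | stock.rank | stock.dept | stock.score | teams.code | teams.rank | teams.name | teams.score
gold | 3 | eng | 8 | Z2 | 9 | alice | 8
green | 7 | hr | 10 | Y1 | 9 | frank | 10
green | 4 | hr | 8 | Z2 | 9 | alice | 8
gray | 30 | hr | 2 | X2 | 5 | bob | 2
After SELECT (4 rows):
stock.kind
gold
green
green
gray

== RESULT ==
stock.kind
gold
green
green
gray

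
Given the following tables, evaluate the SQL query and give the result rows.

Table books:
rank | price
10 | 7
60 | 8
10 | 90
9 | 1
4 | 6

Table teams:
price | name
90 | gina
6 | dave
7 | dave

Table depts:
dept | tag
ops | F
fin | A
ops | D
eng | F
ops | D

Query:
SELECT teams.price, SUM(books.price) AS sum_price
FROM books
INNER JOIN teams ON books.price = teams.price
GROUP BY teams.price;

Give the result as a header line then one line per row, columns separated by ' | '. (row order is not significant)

After JOIN teams (3 rows):
books.rank | books.price | teams.price | teams.name
10 | 7 | 7 | dave
10 | 90 | 90 | gina
4 | 6 | 6 | dave
After GROUP BY (3 rows):
teams.price | sum_price
7 | 7
90 | 90
6 | 6

== RESULT ==
teams.price | sum_price
7 | 7
90 | 90
6 | 6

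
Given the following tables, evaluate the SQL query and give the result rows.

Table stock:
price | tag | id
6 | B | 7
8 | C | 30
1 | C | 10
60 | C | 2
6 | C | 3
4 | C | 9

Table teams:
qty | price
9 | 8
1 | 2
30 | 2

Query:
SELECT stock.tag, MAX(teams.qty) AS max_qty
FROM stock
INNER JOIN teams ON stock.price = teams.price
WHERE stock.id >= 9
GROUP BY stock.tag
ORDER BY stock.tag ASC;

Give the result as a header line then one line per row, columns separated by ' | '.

After JOIN teams (1 rows):
stock.price | stock.tag | stock.id | teams.qty | teams.price
8 | C | 30 | 9 | 8
After WHERE (1 rows):
stock.price | stock.tag | stock.id | teams.qty | teams.price
8 | C | 30 | 9 | 8
After GROUP BY (1 rows):
stock.tag | max_qty
C | 9
After ORDER BY (1 rows):
stock.tag | max_qty
C | 9

== RESULT ==
stock.tag | max_qty
C | 9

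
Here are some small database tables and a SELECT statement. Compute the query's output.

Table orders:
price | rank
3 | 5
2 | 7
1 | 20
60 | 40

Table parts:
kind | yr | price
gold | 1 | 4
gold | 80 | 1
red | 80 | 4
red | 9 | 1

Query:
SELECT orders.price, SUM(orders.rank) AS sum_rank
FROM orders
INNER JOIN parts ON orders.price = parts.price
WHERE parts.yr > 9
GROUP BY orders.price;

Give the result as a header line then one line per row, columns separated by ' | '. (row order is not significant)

After JOIN parts (2 rows):
orders.price | orders.rank | parts.kind | parts.yr | parts.price
1 | 20 | gold | 80 | 1
1 | 20 | red | 9 | 1
After WHERE (1 rows):
orders.price | orders.rank | parts.kind | parts.yr | parts.price
1 | 20 | gold | 80 | 1
After GROUP BY (1 rows):
orders.price | sum_rank
1 | 20

== RESULT ==
orders.price | sum_rank
1 | 20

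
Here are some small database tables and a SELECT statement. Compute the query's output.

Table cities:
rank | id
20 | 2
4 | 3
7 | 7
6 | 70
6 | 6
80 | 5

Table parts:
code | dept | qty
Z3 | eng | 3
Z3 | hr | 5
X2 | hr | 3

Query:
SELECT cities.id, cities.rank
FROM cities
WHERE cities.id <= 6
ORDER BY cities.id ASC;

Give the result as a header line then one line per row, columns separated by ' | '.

After WHERE (4 rows):
cities.rank | cities.id
20 | 2
4 | 3
6 | 6
80 | 5
After SELECT (4 rows):
cities.id | cities.rank
2 | 20
3 | 4
6 | 6
5 | 80
After ORDER BY (4 rows):
cities.id | cities.rank
2 | 20
3 | 4
5 | 80
6 | 6

== RESULT ==
cities.id | cities.rank
2 | 20
3 | 4
5 | 80
6 | 6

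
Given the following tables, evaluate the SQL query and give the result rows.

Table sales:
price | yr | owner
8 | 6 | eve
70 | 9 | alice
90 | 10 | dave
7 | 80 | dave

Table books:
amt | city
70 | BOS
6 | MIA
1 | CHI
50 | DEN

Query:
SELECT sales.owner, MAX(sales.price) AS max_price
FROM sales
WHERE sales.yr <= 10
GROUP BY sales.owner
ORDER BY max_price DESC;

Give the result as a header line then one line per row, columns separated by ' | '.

After WHERE (3 rows):
sales.price | sales.yr | sales.owner
8 | 6 | eve
70 | 9 | alice
90 | 10 | dave
After GROUP BY (3 rows):
sales.owner | max_price
eve | 8
alice | 70
dave | 90
After ORDER BY (3 rows):
sales.owner | max_price
dave | 90
alice | 70
eve | 8

== RESULT ==
sales.owner | max_price
dave | 90
alice | 70
eve | 8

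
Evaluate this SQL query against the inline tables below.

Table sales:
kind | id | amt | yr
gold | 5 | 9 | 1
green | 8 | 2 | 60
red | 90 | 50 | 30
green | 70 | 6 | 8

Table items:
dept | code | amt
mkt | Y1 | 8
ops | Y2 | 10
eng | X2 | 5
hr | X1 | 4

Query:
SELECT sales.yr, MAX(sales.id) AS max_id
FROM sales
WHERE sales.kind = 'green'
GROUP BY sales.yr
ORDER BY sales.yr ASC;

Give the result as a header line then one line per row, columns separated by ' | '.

After WHERE (2 rows):
sales.kind | sales.id | sales.amt | sales.yr
green | 8 | 2 | 60
green | 70 | 6 | 8
After GROUP BY (2 rows):
sales.yr | max_id
60 | 8
8 | 70
After ORDER BY (2 rows):
sales.yr | max_id
8 | 70
60 | 8

== RESULT ==
sales.yr | max_id
8 | 70
60 | 8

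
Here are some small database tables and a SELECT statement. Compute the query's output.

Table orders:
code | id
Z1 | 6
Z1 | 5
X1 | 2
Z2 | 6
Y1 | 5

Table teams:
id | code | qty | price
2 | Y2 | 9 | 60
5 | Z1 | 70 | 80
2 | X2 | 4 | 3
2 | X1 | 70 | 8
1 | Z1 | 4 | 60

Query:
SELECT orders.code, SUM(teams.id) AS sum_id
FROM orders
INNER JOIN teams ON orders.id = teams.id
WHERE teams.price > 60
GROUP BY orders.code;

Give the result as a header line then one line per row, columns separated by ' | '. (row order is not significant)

After JOIN teams (5 rows):
orders.code | orders.id | teams.id | teams.code | teams.qty | teams.price
Z1 | 5 | 5 | Z1 | 70 | 80
X1 | 2 | 2 | Y2 | 9 | 60
X1 | 2 | 2 | X2 | 4 | 3
X1 | 2 | 2 | X1 | 70 | 8
Y1 | 5 | 5 | Z1 | 70 | 80
After WHERE (2 rows):
orders.code | orders.id | teams.id | teams.code | teams.qty | teams.price
Z1 | 5 | 5 | Z1 | 70 | 80
Y1 | 5 | 5 | Z1 | 70 | 80
After GROUP BY (2 rows):
orders.code | sum_id
Z1 | 5
Y1 | 5

== RESULT ==
orders.code | sum_id
Z1 | 5
Y1 | 5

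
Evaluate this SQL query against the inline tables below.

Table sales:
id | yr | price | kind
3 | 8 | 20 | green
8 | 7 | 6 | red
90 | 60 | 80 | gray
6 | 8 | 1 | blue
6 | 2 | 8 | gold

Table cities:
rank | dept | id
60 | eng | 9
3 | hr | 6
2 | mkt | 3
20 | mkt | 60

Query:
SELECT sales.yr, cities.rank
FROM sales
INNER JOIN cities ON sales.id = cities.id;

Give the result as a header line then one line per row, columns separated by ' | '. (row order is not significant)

== RESULT ==
sales.yr | cities.rank
8 | 2
8 | 3
2 | 3

Derivation:
After JOIN cities (3 rows):
sales.id | sales.yr | sales.price | sales.kind | cities.rank | cities.dept | cities.id
3 | 8 | 20 | green | 2 | mkt | 3
6 | 8 | 1 | blue | 3 | hr | 6
6 | 2 | 8 | gold | 3 | hr | 6
After SELECT (3 rows):
sales.yr | cities.rank
8 | 2
8 | 3
2 | 3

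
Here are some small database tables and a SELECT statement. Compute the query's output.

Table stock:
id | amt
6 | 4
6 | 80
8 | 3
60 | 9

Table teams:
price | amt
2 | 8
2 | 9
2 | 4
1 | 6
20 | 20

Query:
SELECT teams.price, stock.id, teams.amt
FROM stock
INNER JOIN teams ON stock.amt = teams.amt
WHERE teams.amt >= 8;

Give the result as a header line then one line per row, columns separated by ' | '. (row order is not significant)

After JOIN teams (2 rows):
stock.id | stock.amt | teams.price | teams.amt
6 | 4 | 2 | 4
60 | 9 | 2 | 9
After WHERE (1 rows):
stock.id | stock.amt | teams.price | teams.amt
60 | 9 | 2 | 9
After SELECT (1 rows):
teams.price | stock.id | teams.amt
2 | 60 | 9

== RESULT ==
teams.price | stock.id | teams.amt
2 | 60 | 9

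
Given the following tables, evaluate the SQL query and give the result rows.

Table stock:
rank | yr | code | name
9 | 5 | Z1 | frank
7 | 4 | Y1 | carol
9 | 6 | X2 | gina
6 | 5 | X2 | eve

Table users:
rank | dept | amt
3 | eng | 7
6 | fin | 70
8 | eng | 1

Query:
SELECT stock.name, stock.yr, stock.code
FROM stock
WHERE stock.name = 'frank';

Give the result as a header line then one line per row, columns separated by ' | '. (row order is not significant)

== RESULT ==
stock.name | stock.yr | stock.code
frank | 5 | Z1

Derivation:
After WHERE (1 rows):
stock.rank | stock.yr | stock.code | stock.name
9 | 5 | Z1 | frank
After SELECT (1 rows):
stock.name | stock.yr | stock.code
frank | 5 | Z1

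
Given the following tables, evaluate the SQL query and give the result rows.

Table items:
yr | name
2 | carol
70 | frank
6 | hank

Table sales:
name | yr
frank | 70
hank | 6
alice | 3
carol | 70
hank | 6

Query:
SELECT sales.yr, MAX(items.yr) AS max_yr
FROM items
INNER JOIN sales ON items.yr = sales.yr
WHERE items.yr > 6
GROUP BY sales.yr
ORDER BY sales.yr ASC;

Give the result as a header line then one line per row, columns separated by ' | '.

After JOIN sales (4 rows):
items.yr | items.name | sales.name | sales.yr
70 | frank | frank | 70
70 | frank | carol | 70
6 | hank | hank | 6
6 | hank | hank | 6
After WHERE (2 rows):
items.yr | items.name | sales.name | sales.yr
70 | frank | frank | 70
70 | frank | carol | 70
After GROUP BY (1 rows):
sales.yr | max_yr
70 | 70
After ORDER BY (1 rows):
sales.yr | max_yr
70 | 70

== RESULT ==
sales.yr | max_yr
70 | 70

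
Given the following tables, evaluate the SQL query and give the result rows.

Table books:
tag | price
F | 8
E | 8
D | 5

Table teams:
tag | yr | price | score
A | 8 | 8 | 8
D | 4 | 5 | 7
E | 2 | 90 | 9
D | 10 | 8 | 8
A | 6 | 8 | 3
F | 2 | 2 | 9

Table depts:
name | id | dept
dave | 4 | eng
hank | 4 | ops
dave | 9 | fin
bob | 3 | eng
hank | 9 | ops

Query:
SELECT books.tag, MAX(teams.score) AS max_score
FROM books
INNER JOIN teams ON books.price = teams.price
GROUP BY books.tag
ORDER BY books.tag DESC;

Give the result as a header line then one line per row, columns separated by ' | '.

After JOIN teams (7 rows):
books.tag | books.price | teams.tag | teams.yr | teams.price | teams.score
F | 8 | A | 8 | 8 | 8
F | 8 | D | 10 | 8 | 8
F | 8 | A | 6 | 8 | 3
E | 8 | A | 8 | 8 | 8
E | 8 | D | 10 | 8 | 8
E | 8 | A | 6 | 8 | 3
D | 5 | D | 4 | 5 | 7
After GROUP BY (3 rows):
books.tag | max_score
F | 8
E | 8
D | 7
After ORDER BY (3 rows):
books.tag | max_score
F | 8
E | 8
D | 7

== RESULT ==
books.tag | max_score
F | 8
E | 8
D | 7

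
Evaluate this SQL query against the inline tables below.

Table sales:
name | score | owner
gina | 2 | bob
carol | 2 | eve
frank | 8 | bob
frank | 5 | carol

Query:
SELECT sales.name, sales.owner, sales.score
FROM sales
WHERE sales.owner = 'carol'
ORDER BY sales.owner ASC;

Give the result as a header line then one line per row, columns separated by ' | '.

After WHERE (1 rows):
sales.name | sales.score | sales.owner
frank | 5 | carol
After SELECT (1 rows):
sales.name | sales.owner | sales.score
frank | carol | 5
After ORDER BY (1 rows):
sales.name | sales.owner | sales.score
frank | carol | 5

== RESULT ==
sales.name | sales.owner | sales.score
frank | carol | 5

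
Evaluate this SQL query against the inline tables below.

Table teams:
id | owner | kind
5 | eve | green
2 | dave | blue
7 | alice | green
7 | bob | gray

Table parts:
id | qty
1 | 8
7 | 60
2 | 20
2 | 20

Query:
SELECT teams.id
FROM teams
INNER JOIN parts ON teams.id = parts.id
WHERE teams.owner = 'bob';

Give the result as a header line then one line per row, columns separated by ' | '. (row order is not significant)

After JOIN parts (4 rows):
teams.id | teams.owner | teams.kind | parts.id | parts.qty
2 | dave | blue | 2 | 20
2 | dave | blue | 2 | 20
7 | alice | green | 7 | 60
7 | bob | gray | 7 | 60
After WHERE (1 rows):
teams.id | teams.owner | teams.kind | parts.id | parts.qty
7 | bob | gray | 7 | 60
After SELECT (1 rows):
teams.id
7

== RESULT ==
teams.id
7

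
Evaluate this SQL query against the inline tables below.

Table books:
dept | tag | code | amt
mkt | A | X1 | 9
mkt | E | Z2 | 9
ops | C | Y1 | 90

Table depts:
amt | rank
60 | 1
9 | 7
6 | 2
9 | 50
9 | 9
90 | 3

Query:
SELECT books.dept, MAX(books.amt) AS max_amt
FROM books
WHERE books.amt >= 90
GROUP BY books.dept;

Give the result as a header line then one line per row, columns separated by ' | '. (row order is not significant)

After WHERE (1 rows):
books.dept | books.tag | books.code | books.amt
ops | C | Y1 | 90
After GROUP BY (1 rows):
books.dept | max_amt
ops | 90

== RESULT ==
books.dept | max_amt
ops | 90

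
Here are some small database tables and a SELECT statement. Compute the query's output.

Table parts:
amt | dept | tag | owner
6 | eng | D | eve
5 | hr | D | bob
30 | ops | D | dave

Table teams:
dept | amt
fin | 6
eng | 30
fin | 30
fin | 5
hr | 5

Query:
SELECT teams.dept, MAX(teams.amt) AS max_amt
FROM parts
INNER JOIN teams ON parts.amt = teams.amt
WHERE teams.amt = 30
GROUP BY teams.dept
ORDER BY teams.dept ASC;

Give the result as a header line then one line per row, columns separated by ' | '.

After JOIN teams (5 rows):
parts.amt | parts.dept | parts.tag | parts.owner | teams.dept | teams.amt
6 | eng | D | eve | fin | 6
5 | hr | D | bob | fin | 5
5 | hr | D | bob | hr | 5
30 | ops | D | dave | eng | 30
30 | ops | D | dave | fin | 30
After WHERE (2 rows):
parts.amt | parts.dept | parts.tag | parts.owner | teams.dept | teams.amt
30 | ops | D | dave | eng | 30
30 | ops | D | dave | fin | 30
After GROUP BY (2 rows):
teams.dept | max_amt
eng | 30
fin | 30
After ORDER BY (2 rows):
teams.dept | max_amt
eng | 30
fin | 30

== RESULT ==
teams.dept | max_amt
eng | 30
fin | 30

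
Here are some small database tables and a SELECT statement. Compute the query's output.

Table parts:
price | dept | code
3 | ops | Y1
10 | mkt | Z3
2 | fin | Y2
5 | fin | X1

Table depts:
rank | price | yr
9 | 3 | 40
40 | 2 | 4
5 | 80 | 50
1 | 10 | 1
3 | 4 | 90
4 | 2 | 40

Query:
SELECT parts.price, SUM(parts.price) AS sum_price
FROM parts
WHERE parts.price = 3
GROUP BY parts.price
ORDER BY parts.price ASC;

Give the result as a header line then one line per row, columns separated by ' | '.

After WHERE (1 rows):
parts.price | parts.dept | parts.code
3 | ops | Y1
After GROUP BY (1 rows):
parts.price | sum_price
3 | 3
After ORDER BY (1 rows):
parts.price | sum_price
3 | 3

== RESULT ==
parts.price | sum_price
3 | 3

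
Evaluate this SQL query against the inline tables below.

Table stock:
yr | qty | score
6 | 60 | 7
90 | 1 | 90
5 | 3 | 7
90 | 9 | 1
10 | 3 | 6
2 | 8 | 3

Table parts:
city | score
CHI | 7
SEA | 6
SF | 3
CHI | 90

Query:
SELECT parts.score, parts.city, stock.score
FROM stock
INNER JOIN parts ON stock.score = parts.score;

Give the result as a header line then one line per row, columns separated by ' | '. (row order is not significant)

== RESULT ==
parts.score | parts.city | stock.score
7 | CHI | 7
90 | CHI | 90
7 | CHI | 7
6 | SEA | 6
3 | SF | 3

Derivation:
After JOIN parts (5 rows):
stock.yr | stock.qty | stock.score | parts.city | parts.score
6 | 60 | 7 | CHI | 7
90 | 1 | 90 | CHI | 90
5 | 3 | 7 | CHI | 7
10 | 3 | 6 | SEA | 6
2 | 8 | 3 | SF | 3
After SELECT (5 rows):
parts.score | parts.city | stock.score
7 | CHI | 7
90 | CHI | 90
7 | CHI | 7
6 | SEA | 6
3 | SF | 3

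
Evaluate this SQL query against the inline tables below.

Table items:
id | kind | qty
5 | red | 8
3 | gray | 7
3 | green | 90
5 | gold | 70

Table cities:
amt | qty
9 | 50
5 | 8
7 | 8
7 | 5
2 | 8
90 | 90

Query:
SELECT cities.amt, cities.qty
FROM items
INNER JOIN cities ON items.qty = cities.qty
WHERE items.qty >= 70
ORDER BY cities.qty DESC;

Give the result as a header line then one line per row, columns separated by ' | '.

After JOIN cities (4 rows):
items.id | items.kind | items.qty | cities.amt | cities.qty
5 | red | 8 | 5 | 8
5 | red | 8 | 7 | 8
5 | red | 8 | 2 | 8
3 | green | 90 | 90 | 90
After WHERE (1 rows):
items.id | items.kind | items.qty | cities.amt | cities.qty
3 | green | 90 | 90 | 90
After SELECT (1 rows):
cities.amt | cities.qty
90 | 90
After ORDER BY (1 rows):
cities.amt | cities.qty
90 | 90

== RESULT ==
cities.amt | cities.qty
90 | 90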